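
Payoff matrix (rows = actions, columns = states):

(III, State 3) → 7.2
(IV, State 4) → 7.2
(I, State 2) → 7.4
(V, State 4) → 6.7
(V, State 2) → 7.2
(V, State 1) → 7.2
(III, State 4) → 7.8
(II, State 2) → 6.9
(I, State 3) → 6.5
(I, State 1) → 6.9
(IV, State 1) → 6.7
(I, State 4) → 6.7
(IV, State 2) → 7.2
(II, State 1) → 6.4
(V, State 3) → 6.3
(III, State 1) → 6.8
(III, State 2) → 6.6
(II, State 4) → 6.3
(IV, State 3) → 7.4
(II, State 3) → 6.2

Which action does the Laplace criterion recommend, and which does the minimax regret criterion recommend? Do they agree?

laplace → IV; minimax regret → IV (agree)

Row averages: I=6.875, II=6.45, III=7.1, IV=7.125, V=6.85
Highest average = 7.125 → IV.
Column bests: State 1=7.2, State 2=7.4, State 3=7.4, State 4=7.8.
I regrets: 0.3, 0.0, 0.9, 1.1 → max 1.1
II regrets: 0.8, 0.5, 1.2, 1.5 → max 1.5
III regrets: 0.4, 0.8, 0.2, 0.0 → max 0.8
IV regrets: 0.5, 0.2, 0.0, 0.6 → max 0.6
V regrets: 0.0, 0.2, 1.1, 1.1 → max 1.1
Smallest max regret = 0.6 → IV.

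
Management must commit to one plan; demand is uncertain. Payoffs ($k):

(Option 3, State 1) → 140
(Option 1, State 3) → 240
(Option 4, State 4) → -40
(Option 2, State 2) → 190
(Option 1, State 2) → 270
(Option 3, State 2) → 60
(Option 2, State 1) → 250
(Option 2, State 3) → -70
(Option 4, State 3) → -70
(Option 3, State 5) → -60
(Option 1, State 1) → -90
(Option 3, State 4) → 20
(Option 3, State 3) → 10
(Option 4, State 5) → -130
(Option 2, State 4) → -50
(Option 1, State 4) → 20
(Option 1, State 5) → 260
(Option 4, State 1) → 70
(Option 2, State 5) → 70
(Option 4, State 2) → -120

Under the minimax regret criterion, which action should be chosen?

Option 2

Column bests: State 1=250, State 2=270, State 3=240, State 4=20, State 5=260.
Option 1 regrets: 340, 0, 0, 0, 0 → max 340
Option 2 regrets: 0, 80, 310, 70, 190 → max 310
Option 3 regrets: 110, 210, 230, 0, 320 → max 320
Option 4 regrets: 180, 390, 310, 60, 390 → max 390
Smallest max regret = 310 → Option 2.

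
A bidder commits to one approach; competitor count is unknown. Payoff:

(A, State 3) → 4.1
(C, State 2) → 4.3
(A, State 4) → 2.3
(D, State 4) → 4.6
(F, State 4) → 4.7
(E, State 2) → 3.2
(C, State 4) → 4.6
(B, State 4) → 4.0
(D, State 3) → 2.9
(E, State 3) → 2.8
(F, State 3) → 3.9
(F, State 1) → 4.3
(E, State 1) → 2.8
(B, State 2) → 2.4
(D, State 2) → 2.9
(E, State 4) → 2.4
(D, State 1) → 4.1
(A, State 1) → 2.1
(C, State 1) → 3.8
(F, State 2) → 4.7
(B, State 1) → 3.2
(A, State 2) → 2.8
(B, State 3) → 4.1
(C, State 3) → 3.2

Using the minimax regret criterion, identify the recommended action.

Column bests: State 1=4.3, State 2=4.7, State 3=4.1, State 4=4.7.
A regrets: 2.2, 1.9, 0.0, 2.4 → max 2.4
B regrets: 1.1, 2.3, 0.0, 0.7 → max 2.3
C regrets: 0.5, 0.4, 0.9, 0.1 → max 0.9
D regrets: 0.2, 1.8, 1.2, 0.1 → max 1.8
E regrets: 1.5, 1.5, 1.3, 2.3 → max 2.3
F regrets: 0.0, 0.0, 0.2, 0.0 → max 0.2
Smallest max regret = 0.2 → F.

F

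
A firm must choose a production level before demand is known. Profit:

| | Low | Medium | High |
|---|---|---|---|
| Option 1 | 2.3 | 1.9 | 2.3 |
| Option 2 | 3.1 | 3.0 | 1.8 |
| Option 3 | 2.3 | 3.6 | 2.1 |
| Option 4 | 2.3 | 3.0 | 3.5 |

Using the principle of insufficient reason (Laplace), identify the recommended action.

Option 4

Row averages: Option 1=13/6, Option 2=79/30, Option 3=8/3, Option 4=44/15
Highest average = 44/15 → Option 4.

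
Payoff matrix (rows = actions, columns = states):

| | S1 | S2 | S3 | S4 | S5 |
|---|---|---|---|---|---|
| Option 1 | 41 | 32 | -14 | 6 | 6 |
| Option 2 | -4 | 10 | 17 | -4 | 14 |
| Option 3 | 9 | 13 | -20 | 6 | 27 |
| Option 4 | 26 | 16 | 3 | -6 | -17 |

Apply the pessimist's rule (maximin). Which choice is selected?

Row minima: Option 1=-14, Option 2=-4, Option 3=-20, Option 4=-17
Best worst-case = -4 → Option 2.

Option 2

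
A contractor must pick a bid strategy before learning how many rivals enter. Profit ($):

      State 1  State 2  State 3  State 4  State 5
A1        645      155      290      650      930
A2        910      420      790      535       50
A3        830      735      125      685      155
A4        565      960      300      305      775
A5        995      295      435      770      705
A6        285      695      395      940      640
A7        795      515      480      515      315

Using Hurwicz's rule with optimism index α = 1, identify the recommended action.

A1: 1·930 + 0·155 = 930
A2: 1·910 + 0·50 = 910
A3: 1·830 + 0·125 = 830
A4: 1·960 + 0·300 = 960
A5: 1·995 + 0·295 = 995
A6: 1·940 + 0·285 = 940
A7: 1·795 + 0·315 = 795
Highest Hurwicz score = 995 → A5.

A5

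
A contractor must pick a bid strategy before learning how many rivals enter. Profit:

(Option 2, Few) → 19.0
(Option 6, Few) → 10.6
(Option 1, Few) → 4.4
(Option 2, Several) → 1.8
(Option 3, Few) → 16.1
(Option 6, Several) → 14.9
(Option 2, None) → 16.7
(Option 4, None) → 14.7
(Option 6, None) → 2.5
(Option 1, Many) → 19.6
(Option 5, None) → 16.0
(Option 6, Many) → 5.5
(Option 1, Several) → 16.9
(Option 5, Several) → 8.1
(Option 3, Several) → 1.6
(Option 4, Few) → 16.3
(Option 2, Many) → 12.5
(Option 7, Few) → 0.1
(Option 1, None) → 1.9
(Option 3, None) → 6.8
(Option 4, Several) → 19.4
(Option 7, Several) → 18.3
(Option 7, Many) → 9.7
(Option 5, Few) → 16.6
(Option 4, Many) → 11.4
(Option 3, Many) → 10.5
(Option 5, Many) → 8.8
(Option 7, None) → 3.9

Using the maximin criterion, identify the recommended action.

Row minima: Option 1=1.9, Option 2=1.8, Option 3=1.6, Option 4=11.4, Option 5=8.1, Option 6=2.5, Option 7=0.1
Best worst-case = 11.4 → Option 4.

Option 4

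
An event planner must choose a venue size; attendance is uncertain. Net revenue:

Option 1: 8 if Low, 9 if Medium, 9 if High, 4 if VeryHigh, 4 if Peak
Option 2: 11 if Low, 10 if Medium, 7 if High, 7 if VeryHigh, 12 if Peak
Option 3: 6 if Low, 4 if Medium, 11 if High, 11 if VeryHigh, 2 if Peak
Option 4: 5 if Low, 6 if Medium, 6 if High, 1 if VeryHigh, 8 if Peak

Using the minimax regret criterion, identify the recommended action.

Column bests: Low=11, Medium=10, High=11, VeryHigh=11, Peak=12.
Option 1 regrets: 3, 1, 2, 7, 8 → max 8
Option 2 regrets: 0, 0, 4, 4, 0 → max 4
Option 3 regrets: 5, 6, 0, 0, 10 → max 10
Option 4 regrets: 6, 4, 5, 10, 4 → max 10
Smallest max regret = 4 → Option 2.

Option 2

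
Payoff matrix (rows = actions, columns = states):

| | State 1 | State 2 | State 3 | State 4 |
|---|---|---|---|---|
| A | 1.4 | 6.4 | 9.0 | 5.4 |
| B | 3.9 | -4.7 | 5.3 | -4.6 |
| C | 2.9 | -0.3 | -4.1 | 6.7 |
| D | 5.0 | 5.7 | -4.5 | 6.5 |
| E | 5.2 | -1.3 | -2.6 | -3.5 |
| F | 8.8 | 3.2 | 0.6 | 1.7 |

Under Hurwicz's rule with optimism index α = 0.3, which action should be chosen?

A: 0.3·9.0 + 0.7·1.4 = 3.68
B: 0.3·5.3 + 0.7·(-4.7) = -1.7
C: 0.3·6.7 + 0.7·(-4.1) = -0.86
D: 0.3·6.5 + 0.7·(-4.5) = -1.2
E: 0.3·5.2 + 0.7·(-3.5) = -0.89
F: 0.3·8.8 + 0.7·0.6 = 3.06
Highest Hurwicz score = 3.68 → A.

A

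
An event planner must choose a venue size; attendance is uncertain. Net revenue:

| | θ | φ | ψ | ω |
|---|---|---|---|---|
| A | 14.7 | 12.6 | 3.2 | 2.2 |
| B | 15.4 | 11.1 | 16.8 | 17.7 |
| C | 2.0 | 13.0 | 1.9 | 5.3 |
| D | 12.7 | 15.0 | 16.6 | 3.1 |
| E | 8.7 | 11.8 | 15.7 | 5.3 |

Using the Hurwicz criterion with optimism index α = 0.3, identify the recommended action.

B

A: 0.3·14.7 + 0.7·2.2 = 5.95
B: 0.3·17.7 + 0.7·11.1 = 13.08
C: 0.3·13.0 + 0.7·1.9 = 5.23
D: 0.3·16.6 + 0.7·3.1 = 7.15
E: 0.3·15.7 + 0.7·5.3 = 8.42
Highest Hurwicz score = 13.08 → B.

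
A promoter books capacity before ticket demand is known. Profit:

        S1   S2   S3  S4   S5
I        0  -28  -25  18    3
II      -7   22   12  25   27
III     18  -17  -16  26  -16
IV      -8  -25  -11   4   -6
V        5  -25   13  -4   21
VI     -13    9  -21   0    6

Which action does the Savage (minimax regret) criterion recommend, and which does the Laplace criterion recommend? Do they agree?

minimax regret → II; laplace → II (agree)

Column bests: S1=18, S2=22, S3=13, S4=26, S5=27.
I regrets: 18, 50, 38, 8, 24 → max 50
II regrets: 25, 0, 1, 1, 0 → max 25
III regrets: 0, 39, 29, 0, 43 → max 43
IV regrets: 26, 47, 24, 22, 33 → max 47
V regrets: 13, 47, 0, 30, 6 → max 47
VI regrets: 31, 13, 34, 26, 21 → max 34
Smallest max regret = 25 → II.
Row averages: I=-6.4, II=15.8, III=-1, IV=-9.2, V=2, VI=-3.8
Highest average = 15.8 → II.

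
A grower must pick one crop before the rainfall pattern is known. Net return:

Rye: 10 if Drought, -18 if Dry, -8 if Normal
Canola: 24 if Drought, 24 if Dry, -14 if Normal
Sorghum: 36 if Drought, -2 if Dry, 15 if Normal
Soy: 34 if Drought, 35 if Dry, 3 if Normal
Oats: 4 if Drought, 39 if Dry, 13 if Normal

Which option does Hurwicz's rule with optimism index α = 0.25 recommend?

Oats

Rye: 0.25·10 + 0.75·(-18) = -11
Canola: 0.25·24 + 0.75·(-14) = -4.5
Sorghum: 0.25·36 + 0.75·(-2) = 7.5
Soy: 0.25·35 + 0.75·3 = 11
Oats: 0.25·39 + 0.75·4 = 12.75
Highest Hurwicz score = 12.75 → Oats.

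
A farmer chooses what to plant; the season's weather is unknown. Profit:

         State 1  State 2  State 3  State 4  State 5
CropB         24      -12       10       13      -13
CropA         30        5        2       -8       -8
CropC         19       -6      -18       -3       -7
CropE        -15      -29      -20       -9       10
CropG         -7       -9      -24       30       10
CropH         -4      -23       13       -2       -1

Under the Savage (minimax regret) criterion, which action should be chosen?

CropB

Column bests: State 1=30, State 2=5, State 3=13, State 4=30, State 5=10.
CropB regrets: 6, 17, 3, 17, 23 → max 23
CropA regrets: 0, 0, 11, 38, 18 → max 38
CropC regrets: 11, 11, 31, 33, 17 → max 33
CropE regrets: 45, 34, 33, 39, 0 → max 45
CropG regrets: 37, 14, 37, 0, 0 → max 37
CropH regrets: 34, 28, 0, 32, 11 → max 34
Smallest max regret = 23 → CropB.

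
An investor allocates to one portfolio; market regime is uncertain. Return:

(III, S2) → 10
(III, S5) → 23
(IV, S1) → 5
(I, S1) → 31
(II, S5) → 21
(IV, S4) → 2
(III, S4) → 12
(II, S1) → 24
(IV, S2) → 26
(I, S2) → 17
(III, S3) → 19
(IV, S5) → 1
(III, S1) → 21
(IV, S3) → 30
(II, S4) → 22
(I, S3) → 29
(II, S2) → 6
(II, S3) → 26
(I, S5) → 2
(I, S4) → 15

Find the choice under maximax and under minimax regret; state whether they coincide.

maximax → I; minimax regret → III (disagree)

Row maxima: I=31, II=26, III=23, IV=30
Best best-case = 31 → I.
Column bests: S1=31, S2=26, S3=30, S4=22, S5=23.
I regrets: 0, 9, 1, 7, 21 → max 21
II regrets: 7, 20, 4, 0, 2 → max 20
III regrets: 10, 16, 11, 10, 0 → max 16
IV regrets: 26, 0, 0, 20, 22 → max 26
Smallest max regret = 16 → III.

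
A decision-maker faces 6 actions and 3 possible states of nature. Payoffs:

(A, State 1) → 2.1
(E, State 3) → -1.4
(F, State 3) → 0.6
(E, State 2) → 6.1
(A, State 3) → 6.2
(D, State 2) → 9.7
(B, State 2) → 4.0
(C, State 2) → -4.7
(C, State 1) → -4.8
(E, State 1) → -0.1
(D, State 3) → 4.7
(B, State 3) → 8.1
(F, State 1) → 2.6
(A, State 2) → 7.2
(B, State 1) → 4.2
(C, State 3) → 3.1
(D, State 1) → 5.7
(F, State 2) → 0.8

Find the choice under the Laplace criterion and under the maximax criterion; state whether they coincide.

laplace → D; maximax → D (agree)

Row averages: A=31/6, B=163/30, C=-32/15, D=6.7, E=23/15, F=4/3
Highest average = 6.7 → D.
Row maxima: A=7.2, B=8.1, C=3.1, D=9.7, E=6.1, F=2.6
Best best-case = 9.7 → D.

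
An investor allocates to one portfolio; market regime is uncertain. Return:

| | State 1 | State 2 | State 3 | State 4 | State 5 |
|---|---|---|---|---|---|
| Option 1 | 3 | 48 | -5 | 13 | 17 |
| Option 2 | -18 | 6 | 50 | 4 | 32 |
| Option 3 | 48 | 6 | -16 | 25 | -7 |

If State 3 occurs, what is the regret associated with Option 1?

Best payoff under State 3 is 50.
Regret = 50 − (-5) = 55.

55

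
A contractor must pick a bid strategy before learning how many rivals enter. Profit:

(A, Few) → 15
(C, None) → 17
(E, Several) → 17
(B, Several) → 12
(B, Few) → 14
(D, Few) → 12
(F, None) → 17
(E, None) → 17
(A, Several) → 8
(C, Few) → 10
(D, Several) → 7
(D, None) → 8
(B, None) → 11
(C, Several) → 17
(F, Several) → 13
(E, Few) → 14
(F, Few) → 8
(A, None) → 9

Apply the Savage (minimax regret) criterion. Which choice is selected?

E

Column bests: None=17, Few=15, Several=17.
A regrets: 8, 0, 9 → max 9
B regrets: 6, 1, 5 → max 6
C regrets: 0, 5, 0 → max 5
D regrets: 9, 3, 10 → max 10
E regrets: 0, 1, 0 → max 1
F regrets: 0, 7, 4 → max 7
Smallest max regret = 1 → E.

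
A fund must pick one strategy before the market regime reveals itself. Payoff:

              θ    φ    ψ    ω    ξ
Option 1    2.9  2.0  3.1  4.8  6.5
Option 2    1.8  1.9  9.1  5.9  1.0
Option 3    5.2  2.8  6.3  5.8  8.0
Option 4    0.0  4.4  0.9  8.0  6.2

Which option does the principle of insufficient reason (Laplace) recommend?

Option 3

Row averages: Option 1=3.86, Option 2=3.94, Option 3=5.62, Option 4=3.9
Highest average = 5.62 → Option 3.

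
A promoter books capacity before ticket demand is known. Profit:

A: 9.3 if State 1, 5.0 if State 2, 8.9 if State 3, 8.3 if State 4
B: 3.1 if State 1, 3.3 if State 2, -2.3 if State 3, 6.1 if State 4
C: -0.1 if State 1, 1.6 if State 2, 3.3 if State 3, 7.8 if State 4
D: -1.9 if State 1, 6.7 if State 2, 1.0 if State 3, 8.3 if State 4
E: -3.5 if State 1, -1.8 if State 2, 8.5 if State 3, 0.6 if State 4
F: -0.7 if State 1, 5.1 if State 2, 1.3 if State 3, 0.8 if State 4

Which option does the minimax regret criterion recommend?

A

Column bests: State 1=9.3, State 2=6.7, State 3=8.9, State 4=8.3.
A regrets: 0.0, 1.7, 0.0, 0.0 → max 1.7
B regrets: 6.2, 3.4, 11.2, 2.2 → max 11.2
C regrets: 9.4, 5.1, 5.6, 0.5 → max 9.4
D regrets: 11.2, 0.0, 7.9, 0.0 → max 11.2
E regrets: 12.8, 8.5, 0.4, 7.7 → max 12.8
F regrets: 10.0, 1.6, 7.6, 7.5 → max 10.0
Smallest max regret = 1.7 → A.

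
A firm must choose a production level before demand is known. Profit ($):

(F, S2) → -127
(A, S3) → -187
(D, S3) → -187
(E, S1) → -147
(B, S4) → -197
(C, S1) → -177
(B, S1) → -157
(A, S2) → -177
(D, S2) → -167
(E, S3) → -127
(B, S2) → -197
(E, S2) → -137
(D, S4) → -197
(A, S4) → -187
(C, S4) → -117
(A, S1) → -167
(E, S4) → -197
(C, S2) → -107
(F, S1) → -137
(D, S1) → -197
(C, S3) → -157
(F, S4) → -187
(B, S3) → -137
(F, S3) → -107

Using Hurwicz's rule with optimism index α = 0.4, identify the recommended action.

C

A: 0.4·(-167) + 0.6·(-187) = -179
B: 0.4·(-137) + 0.6·(-197) = -173
C: 0.4·(-107) + 0.6·(-177) = -149
D: 0.4·(-167) + 0.6·(-197) = -185
E: 0.4·(-127) + 0.6·(-197) = -169
F: 0.4·(-107) + 0.6·(-187) = -155
Highest Hurwicz score = -149 → C.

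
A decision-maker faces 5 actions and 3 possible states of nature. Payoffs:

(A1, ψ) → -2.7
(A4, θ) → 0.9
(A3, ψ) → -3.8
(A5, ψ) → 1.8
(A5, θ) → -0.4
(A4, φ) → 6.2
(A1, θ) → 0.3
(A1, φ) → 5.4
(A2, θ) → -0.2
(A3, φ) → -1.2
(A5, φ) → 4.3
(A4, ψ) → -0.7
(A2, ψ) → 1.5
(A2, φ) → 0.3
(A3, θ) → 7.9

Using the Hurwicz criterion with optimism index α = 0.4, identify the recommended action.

A4

A1: 0.4·5.4 + 0.6·(-2.7) = 0.54
A2: 0.4·1.5 + 0.6·(-0.2) = 0.48
A3: 0.4·7.9 + 0.6·(-3.8) = 0.88
A4: 0.4·6.2 + 0.6·(-0.7) = 2.06
A5: 0.4·4.3 + 0.6·(-0.4) = 1.48
Highest Hurwicz score = 2.06 → A4.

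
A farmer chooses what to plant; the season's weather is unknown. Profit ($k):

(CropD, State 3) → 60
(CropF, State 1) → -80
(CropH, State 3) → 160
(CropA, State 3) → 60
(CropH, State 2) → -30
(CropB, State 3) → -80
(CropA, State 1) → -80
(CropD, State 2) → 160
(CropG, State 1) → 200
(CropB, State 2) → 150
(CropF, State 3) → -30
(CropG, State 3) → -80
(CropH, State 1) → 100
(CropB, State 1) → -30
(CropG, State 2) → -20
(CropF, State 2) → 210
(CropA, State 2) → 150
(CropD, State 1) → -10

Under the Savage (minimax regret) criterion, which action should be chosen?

CropD

Column bests: State 1=200, State 2=210, State 3=160.
CropA regrets: 280, 60, 100 → max 280
CropF regrets: 280, 0, 190 → max 280
CropB regrets: 230, 60, 240 → max 240
CropG regrets: 0, 230, 240 → max 240
CropD regrets: 210, 50, 100 → max 210
CropH regrets: 100, 240, 0 → max 240
Smallest max regret = 210 → CropD.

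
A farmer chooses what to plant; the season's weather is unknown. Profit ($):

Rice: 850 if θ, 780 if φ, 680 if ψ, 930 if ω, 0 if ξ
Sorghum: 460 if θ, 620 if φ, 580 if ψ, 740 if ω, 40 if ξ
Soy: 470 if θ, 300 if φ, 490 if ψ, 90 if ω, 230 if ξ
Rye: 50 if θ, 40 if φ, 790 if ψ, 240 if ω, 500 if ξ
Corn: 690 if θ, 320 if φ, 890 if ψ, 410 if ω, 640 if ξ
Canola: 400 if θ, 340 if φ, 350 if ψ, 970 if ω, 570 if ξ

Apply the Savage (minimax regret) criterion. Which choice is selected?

Canola

Column bests: θ=850, φ=780, ψ=890, ω=970, ξ=640.
Rice regrets: 0, 0, 210, 40, 640 → max 640
Sorghum regrets: 390, 160, 310, 230, 600 → max 600
Soy regrets: 380, 480, 400, 880, 410 → max 880
Rye regrets: 800, 740, 100, 730, 140 → max 800
Corn regrets: 160, 460, 0, 560, 0 → max 560
Canola regrets: 450, 440, 540, 0, 70 → max 540
Smallest max regret = 540 → Canola.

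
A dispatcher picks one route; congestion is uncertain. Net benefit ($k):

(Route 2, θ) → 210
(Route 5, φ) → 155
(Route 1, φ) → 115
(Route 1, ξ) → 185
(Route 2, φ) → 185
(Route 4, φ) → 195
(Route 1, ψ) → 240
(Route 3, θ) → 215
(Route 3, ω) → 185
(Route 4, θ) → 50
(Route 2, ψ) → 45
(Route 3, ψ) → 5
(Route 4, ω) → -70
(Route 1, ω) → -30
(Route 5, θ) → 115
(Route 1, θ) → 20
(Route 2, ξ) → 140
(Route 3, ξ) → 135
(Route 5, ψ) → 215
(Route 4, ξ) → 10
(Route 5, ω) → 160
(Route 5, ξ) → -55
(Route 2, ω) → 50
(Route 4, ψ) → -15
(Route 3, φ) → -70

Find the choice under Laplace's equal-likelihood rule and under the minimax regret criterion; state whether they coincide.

Row averages: Route 1=106, Route 2=126, Route 3=94, Route 4=34, Route 5=118
Highest average = 126 → Route 2.
Column bests: θ=215, φ=195, ψ=240, ω=185, ξ=185.
Route 1 regrets: 195, 80, 0, 215, 0 → max 215
Route 2 regrets: 5, 10, 195, 135, 45 → max 195
Route 3 regrets: 0, 265, 235, 0, 50 → max 265
Route 4 regrets: 165, 0, 255, 255, 175 → max 255
Route 5 regrets: 100, 40, 25, 25, 240 → max 240
Smallest max regret = 195 → Route 2.

laplace → Route 2; minimax regret → Route 2 (agree)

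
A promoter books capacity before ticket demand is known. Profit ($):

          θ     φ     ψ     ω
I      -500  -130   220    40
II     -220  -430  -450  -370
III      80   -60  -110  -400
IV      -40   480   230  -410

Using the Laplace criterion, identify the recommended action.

Row averages: I=-92.5, II=-367.5, III=-122.5, IV=65
Highest average = 65 → IV.

IV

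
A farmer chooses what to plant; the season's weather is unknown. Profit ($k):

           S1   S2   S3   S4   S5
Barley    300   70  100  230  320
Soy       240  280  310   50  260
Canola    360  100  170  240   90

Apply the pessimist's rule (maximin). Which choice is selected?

Canola

Row minima: Barley=70, Soy=50, Canola=90
Best worst-case = 90 → Canola.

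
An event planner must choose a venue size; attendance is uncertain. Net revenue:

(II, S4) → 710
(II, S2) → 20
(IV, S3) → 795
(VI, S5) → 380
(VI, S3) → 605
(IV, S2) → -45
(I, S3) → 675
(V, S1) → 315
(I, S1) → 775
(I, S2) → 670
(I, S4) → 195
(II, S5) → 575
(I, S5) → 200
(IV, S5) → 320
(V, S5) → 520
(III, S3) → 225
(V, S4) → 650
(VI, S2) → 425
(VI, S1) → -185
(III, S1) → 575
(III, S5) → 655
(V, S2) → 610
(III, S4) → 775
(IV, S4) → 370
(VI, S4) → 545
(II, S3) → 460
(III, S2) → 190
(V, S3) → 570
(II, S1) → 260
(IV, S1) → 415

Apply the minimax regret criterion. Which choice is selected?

Column bests: S1=775, S2=670, S3=795, S4=775, S5=655.
I regrets: 0, 0, 120, 580, 455 → max 580
II regrets: 515, 650, 335, 65, 80 → max 650
III regrets: 200, 480, 570, 0, 0 → max 570
IV regrets: 360, 715, 0, 405, 335 → max 715
V regrets: 460, 60, 225, 125, 135 → max 460
VI regrets: 960, 245, 190, 230, 275 → max 960
Smallest max regret = 460 → V.

V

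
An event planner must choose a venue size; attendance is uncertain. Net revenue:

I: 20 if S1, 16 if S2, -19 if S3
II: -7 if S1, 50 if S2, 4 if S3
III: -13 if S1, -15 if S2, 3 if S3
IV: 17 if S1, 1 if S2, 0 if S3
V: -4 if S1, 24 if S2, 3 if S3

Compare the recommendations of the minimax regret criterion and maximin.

minimax regret → V; maximin → IV (disagree)

Column bests: S1=20, S2=50, S3=4.
I regrets: 0, 34, 23 → max 34
II regrets: 27, 0, 0 → max 27
III regrets: 33, 65, 1 → max 65
IV regrets: 3, 49, 4 → max 49
V regrets: 24, 26, 1 → max 26
Smallest max regret = 26 → V.
Row minima: I=-19, II=-7, III=-15, IV=0, V=-4
Best worst-case = 0 → IV.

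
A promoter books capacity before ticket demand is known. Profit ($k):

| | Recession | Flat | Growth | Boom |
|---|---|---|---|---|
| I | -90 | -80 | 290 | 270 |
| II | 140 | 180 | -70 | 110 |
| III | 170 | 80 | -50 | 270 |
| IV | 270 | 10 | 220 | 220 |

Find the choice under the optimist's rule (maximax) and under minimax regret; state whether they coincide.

Row maxima: I=290, II=180, III=270, IV=270
Best best-case = 290 → I.
Column bests: Recession=270, Flat=180, Growth=290, Boom=270.
I regrets: 360, 260, 0, 0 → max 360
II regrets: 130, 0, 360, 160 → max 360
III regrets: 100, 100, 340, 0 → max 340
IV regrets: 0, 170, 70, 50 → max 170
Smallest max regret = 170 → IV.

maximax → I; minimax regret → IV (disagree)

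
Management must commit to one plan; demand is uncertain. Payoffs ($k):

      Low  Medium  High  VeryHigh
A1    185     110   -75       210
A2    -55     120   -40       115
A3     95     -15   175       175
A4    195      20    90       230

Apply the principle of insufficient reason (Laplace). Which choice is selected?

A4

Row averages: A1=107.5, A2=35, A3=107.5, A4=133.75
Highest average = 133.75 → A4.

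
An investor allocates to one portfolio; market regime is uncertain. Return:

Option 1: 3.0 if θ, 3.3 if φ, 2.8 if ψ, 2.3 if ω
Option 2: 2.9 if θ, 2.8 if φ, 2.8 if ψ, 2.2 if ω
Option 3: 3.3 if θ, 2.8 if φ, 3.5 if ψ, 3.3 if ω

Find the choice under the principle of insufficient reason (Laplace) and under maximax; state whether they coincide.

laplace → Option 3; maximax → Option 3 (agree)

Row averages: Option 1=2.85, Option 2=2.675, Option 3=3.225
Highest average = 3.225 → Option 3.
Row maxima: Option 1=3.3, Option 2=2.9, Option 3=3.5
Best best-case = 3.5 → Option 3.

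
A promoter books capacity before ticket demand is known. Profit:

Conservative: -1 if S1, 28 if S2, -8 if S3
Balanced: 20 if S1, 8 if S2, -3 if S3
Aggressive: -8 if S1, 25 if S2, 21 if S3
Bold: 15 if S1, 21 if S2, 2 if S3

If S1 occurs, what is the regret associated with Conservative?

Best payoff under S1 is 20.
Regret = 20 − (-1) = 21.

21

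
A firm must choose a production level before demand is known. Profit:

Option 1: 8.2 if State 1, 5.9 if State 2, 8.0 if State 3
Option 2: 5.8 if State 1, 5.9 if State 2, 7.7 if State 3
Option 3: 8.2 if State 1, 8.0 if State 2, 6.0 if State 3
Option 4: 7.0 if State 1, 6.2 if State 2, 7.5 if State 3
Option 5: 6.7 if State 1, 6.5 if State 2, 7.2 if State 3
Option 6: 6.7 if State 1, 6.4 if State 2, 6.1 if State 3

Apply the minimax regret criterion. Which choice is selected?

Column bests: State 1=8.2, State 2=8.0, State 3=8.0.
Option 1 regrets: 0.0, 2.1, 0.0 → max 2.1
Option 2 regrets: 2.4, 2.1, 0.3 → max 2.4
Option 3 regrets: 0.0, 0.0, 2.0 → max 2.0
Option 4 regrets: 1.2, 1.8, 0.5 → max 1.8
Option 5 regrets: 1.5, 1.5, 0.8 → max 1.5
Option 6 regrets: 1.5, 1.6, 1.9 → max 1.9
Smallest max regret = 1.5 → Option 5.

Option 5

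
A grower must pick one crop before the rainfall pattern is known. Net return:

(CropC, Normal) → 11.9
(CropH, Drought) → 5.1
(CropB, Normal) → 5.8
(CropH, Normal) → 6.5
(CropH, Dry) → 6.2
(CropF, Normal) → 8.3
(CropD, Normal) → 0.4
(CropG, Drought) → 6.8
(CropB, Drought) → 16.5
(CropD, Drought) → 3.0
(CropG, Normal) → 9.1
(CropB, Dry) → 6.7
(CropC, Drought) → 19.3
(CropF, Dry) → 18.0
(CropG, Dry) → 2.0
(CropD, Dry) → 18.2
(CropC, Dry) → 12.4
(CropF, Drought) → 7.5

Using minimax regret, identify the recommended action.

Column bests: Drought=19.3, Dry=18.2, Normal=11.9.
CropF regrets: 11.8, 0.2, 3.6 → max 11.8
CropD regrets: 16.3, 0.0, 11.5 → max 16.3
CropG regrets: 12.5, 16.2, 2.8 → max 16.2
CropH regrets: 14.2, 12.0, 5.4 → max 14.2
CropB regrets: 2.8, 11.5, 6.1 → max 11.5
CropC regrets: 0.0, 5.8, 0.0 → max 5.8
Smallest max regret = 5.8 → CropC.

CropC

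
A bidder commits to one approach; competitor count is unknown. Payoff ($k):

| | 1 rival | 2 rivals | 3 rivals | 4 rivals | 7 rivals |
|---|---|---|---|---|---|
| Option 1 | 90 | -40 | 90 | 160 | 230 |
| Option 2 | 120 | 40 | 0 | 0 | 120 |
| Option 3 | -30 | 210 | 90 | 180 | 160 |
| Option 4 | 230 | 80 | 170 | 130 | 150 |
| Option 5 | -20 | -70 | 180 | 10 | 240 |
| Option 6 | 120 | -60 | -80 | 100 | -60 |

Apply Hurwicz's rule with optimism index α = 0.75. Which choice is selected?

Option 4

Option 1: 0.75·230 + 0.25·(-40) = 162.5
Option 2: 0.75·120 + 0.25·0 = 90
Option 3: 0.75·210 + 0.25·(-30) = 150
Option 4: 0.75·230 + 0.25·80 = 192.5
Option 5: 0.75·240 + 0.25·(-70) = 162.5
Option 6: 0.75·120 + 0.25·(-80) = 70
Highest Hurwicz score = 192.5 → Option 4.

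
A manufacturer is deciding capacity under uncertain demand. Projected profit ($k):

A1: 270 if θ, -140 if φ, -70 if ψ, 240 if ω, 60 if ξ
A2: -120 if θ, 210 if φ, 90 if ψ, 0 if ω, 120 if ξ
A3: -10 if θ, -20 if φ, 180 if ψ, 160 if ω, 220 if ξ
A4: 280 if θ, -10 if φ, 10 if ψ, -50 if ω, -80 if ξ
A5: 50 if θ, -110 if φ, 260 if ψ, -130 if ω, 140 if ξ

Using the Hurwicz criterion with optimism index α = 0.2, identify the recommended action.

A1: 0.2·270 + 0.8·(-140) = -58
A2: 0.2·210 + 0.8·(-120) = -54
A3: 0.2·220 + 0.8·(-20) = 28
A4: 0.2·280 + 0.8·(-80) = -8
A5: 0.2·260 + 0.8·(-130) = -52
Highest Hurwicz score = 28 → A3.

A3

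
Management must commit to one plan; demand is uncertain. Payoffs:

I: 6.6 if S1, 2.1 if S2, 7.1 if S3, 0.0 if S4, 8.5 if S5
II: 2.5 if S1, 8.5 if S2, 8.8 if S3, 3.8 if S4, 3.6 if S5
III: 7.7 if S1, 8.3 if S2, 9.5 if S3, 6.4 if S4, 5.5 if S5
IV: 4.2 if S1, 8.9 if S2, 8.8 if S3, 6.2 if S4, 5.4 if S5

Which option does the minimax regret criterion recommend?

Column bests: S1=7.7, S2=8.9, S3=9.5, S4=6.4, S5=8.5.
I regrets: 1.1, 6.8, 2.4, 6.4, 0.0 → max 6.8
II regrets: 5.2, 0.4, 0.7, 2.6, 4.9 → max 5.2
III regrets: 0.0, 0.6, 0.0, 0.0, 3.0 → max 3.0
IV regrets: 3.5, 0.0, 0.7, 0.2, 3.1 → max 3.5
Smallest max regret = 3.0 → III.

III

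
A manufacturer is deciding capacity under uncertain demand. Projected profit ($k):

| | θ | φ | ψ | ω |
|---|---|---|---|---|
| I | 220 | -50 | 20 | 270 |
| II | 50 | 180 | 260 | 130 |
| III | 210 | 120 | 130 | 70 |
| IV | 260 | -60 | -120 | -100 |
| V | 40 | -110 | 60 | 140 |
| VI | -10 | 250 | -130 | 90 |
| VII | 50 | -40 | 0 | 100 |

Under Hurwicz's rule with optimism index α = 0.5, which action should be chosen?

I: 0.5·270 + 0.5·(-50) = 110
II: 0.5·260 + 0.5·50 = 155
III: 0.5·210 + 0.5·70 = 140
IV: 0.5·260 + 0.5·(-120) = 70
V: 0.5·140 + 0.5·(-110) = 15
VI: 0.5·250 + 0.5·(-130) = 60
VII: 0.5·100 + 0.5·(-40) = 30
Highest Hurwicz score = 155 → II.

II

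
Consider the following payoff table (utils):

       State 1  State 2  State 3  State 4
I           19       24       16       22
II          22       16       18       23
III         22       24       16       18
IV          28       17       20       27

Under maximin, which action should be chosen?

IV

Row minima: I=16, II=16, III=16, IV=17
Best worst-case = 17 → IV.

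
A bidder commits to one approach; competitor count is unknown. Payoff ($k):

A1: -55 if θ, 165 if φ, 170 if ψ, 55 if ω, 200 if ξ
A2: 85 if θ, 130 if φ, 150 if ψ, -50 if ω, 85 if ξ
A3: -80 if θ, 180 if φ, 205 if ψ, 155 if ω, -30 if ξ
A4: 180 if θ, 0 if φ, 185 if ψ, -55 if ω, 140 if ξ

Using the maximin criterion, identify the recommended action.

Row minima: A1=-55, A2=-50, A3=-80, A4=-55
Best worst-case = -50 → A2.

A2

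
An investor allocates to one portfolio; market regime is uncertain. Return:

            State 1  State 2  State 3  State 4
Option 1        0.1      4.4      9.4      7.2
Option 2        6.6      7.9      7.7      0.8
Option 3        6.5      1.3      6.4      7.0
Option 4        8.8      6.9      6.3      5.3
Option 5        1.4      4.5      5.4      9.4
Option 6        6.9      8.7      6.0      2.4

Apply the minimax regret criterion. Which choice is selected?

Column bests: State 1=8.8, State 2=8.7, State 3=9.4, State 4=9.4.
Option 1 regrets: 8.7, 4.3, 0.0, 2.2 → max 8.7
Option 2 regrets: 2.2, 0.8, 1.7, 8.6 → max 8.6
Option 3 regrets: 2.3, 7.4, 3.0, 2.4 → max 7.4
Option 4 regrets: 0.0, 1.8, 3.1, 4.1 → max 4.1
Option 5 regrets: 7.4, 4.2, 4.0, 0.0 → max 7.4
Option 6 regrets: 1.9, 0.0, 3.4, 7.0 → max 7.0
Smallest max regret = 4.1 → Option 4.

Option 4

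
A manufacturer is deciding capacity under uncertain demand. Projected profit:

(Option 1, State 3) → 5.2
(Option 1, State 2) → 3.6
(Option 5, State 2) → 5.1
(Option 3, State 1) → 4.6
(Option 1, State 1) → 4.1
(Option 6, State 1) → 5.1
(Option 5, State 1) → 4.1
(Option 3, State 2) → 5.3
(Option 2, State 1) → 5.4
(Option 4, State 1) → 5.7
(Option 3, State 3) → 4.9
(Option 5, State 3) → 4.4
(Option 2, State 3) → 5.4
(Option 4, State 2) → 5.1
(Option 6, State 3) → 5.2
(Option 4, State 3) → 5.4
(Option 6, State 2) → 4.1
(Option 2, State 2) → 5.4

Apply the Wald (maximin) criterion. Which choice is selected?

Row minima: Option 1=3.6, Option 2=5.4, Option 3=4.6, Option 4=5.1, Option 5=4.1, Option 6=4.1
Best worst-case = 5.4 → Option 2.

Option 2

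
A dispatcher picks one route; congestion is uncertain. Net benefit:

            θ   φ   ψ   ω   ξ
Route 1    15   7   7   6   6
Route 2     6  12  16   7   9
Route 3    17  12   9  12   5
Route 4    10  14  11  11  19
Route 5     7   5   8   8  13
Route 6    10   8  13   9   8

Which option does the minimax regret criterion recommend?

Column bests: θ=17, φ=14, ψ=16, ω=12, ξ=19.
Route 1 regrets: 2, 7, 9, 6, 13 → max 13
Route 2 regrets: 11, 2, 0, 5, 10 → max 11
Route 3 regrets: 0, 2, 7, 0, 14 → max 14
Route 4 regrets: 7, 0, 5, 1, 0 → max 7
Route 5 regrets: 10, 9, 8, 4, 6 → max 10
Route 6 regrets: 7, 6, 3, 3, 11 → max 11
Smallest max regret = 7 → Route 4.

Route 4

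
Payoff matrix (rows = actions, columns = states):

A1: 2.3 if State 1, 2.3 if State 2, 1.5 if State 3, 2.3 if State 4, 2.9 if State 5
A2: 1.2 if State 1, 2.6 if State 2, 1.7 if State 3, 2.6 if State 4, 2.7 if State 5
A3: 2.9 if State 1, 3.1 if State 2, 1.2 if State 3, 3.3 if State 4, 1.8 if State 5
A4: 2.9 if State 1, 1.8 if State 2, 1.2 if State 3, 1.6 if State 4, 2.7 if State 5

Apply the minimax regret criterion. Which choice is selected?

Column bests: State 1=2.9, State 2=3.1, State 3=1.7, State 4=3.3, State 5=2.9.
A1 regrets: 0.6, 0.8, 0.2, 1.0, 0.0 → max 1.0
A2 regrets: 1.7, 0.5, 0.0, 0.7, 0.2 → max 1.7
A3 regrets: 0.0, 0.0, 0.5, 0.0, 1.1 → max 1.1
A4 regrets: 0.0, 1.3, 0.5, 1.7, 0.2 → max 1.7
Smallest max regret = 1.0 → A1.

A1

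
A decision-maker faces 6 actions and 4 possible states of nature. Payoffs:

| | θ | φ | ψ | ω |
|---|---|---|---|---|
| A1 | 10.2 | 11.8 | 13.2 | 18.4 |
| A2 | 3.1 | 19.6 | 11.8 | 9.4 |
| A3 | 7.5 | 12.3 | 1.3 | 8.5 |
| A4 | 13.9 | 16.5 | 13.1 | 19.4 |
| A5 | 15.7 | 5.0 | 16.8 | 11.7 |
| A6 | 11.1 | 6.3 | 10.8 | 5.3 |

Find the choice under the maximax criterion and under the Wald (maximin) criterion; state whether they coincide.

maximax → A2; maximin → A4 (disagree)

Row maxima: A1=18.4, A2=19.6, A3=12.3, A4=19.4, A5=16.8, A6=11.1
Best best-case = 19.6 → A2.
Row minima: A1=10.2, A2=3.1, A3=1.3, A4=13.1, A5=5.0, A6=5.3
Best worst-case = 13.1 → A4.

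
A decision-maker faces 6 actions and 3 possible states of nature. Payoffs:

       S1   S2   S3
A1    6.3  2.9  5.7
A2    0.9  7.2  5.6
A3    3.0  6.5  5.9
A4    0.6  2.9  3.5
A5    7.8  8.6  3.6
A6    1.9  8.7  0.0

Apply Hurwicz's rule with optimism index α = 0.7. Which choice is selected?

A5

A1: 0.7·6.3 + 0.3·2.9 = 5.28
A2: 0.7·7.2 + 0.3·0.9 = 5.31
A3: 0.7·6.5 + 0.3·3.0 = 5.45
A4: 0.7·3.5 + 0.3·0.6 = 2.63
A5: 0.7·8.6 + 0.3·3.6 = 7.1
A6: 0.7·8.7 + 0.3·0.0 = 6.09
Highest Hurwicz score = 7.1 → A5.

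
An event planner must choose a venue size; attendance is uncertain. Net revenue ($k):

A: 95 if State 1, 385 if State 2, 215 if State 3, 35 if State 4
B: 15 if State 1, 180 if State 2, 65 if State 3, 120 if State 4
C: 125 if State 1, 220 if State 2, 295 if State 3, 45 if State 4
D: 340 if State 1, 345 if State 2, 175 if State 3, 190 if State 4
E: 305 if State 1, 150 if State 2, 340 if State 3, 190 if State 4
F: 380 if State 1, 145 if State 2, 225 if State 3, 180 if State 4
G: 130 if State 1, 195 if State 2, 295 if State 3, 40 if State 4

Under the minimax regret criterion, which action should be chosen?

Column bests: State 1=380, State 2=385, State 3=340, State 4=190.
A regrets: 285, 0, 125, 155 → max 285
B regrets: 365, 205, 275, 70 → max 365
C regrets: 255, 165, 45, 145 → max 255
D regrets: 40, 40, 165, 0 → max 165
E regrets: 75, 235, 0, 0 → max 235
F regrets: 0, 240, 115, 10 → max 240
G regrets: 250, 190, 45, 150 → max 250
Smallest max regret = 165 → D.

D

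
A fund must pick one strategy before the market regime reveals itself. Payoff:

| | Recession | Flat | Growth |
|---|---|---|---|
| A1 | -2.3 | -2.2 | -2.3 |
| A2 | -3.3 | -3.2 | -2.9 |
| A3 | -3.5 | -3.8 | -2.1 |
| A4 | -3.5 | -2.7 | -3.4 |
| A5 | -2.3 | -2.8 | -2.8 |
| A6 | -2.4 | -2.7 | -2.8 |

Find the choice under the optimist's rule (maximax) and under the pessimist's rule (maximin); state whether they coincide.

maximax → A3; maximin → A1 (disagree)

Row maxima: A1=-2.2, A2=-2.9, A3=-2.1, A4=-2.7, A5=-2.3, A6=-2.4
Best best-case = -2.1 → A3.
Row minima: A1=-2.3, A2=-3.3, A3=-3.8, A4=-3.5, A5=-2.8, A6=-2.8
Best worst-case = -2.3 → A1.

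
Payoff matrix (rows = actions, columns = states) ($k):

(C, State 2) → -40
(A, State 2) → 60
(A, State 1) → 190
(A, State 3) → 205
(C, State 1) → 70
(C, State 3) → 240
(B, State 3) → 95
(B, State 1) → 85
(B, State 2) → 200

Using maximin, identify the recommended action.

B

Row minima: A=60, B=85, C=-40
Best worst-case = 85 → B.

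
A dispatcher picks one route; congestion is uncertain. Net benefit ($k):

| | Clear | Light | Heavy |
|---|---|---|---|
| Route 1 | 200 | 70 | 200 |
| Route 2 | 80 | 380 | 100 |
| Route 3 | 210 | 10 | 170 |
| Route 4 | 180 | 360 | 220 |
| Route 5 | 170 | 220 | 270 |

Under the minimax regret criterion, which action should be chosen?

Column bests: Clear=210, Light=380, Heavy=270.
Route 1 regrets: 10, 310, 70 → max 310
Route 2 regrets: 130, 0, 170 → max 170
Route 3 regrets: 0, 370, 100 → max 370
Route 4 regrets: 30, 20, 50 → max 50
Route 5 regrets: 40, 160, 0 → max 160
Smallest max regret = 50 → Route 4.

Route 4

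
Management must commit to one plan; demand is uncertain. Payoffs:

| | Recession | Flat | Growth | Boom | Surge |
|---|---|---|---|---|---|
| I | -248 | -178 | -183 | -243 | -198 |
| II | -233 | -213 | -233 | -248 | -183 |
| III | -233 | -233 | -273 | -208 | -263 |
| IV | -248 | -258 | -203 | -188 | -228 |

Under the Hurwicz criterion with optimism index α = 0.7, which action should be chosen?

I: 0.7·(-178) + 0.3·(-248) = -199
II: 0.7·(-183) + 0.3·(-248) = -202.5
III: 0.7·(-208) + 0.3·(-273) = -227.5
IV: 0.7·(-188) + 0.3·(-258) = -209
Highest Hurwicz score = -199 → I.

I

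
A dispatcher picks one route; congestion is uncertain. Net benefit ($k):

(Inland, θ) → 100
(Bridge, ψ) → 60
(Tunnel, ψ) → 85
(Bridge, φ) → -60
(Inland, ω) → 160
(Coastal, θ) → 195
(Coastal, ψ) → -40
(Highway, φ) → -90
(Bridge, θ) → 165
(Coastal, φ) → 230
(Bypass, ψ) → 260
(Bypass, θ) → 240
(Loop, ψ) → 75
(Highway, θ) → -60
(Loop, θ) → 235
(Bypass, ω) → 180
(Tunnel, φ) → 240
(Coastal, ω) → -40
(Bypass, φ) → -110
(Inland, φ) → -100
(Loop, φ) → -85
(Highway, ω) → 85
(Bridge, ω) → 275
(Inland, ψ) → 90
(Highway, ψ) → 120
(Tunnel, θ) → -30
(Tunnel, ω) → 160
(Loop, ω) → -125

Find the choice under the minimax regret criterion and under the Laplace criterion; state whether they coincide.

Column bests: θ=240, φ=240, ψ=260, ω=275.
Tunnel regrets: 270, 0, 175, 115 → max 270
Bypass regrets: 0, 350, 0, 95 → max 350
Inland regrets: 140, 340, 170, 115 → max 340
Coastal regrets: 45, 10, 300, 315 → max 315
Loop regrets: 5, 325, 185, 400 → max 400
Bridge regrets: 75, 300, 200, 0 → max 300
Highway regrets: 300, 330, 140, 190 → max 330
Smallest max regret = 270 → Tunnel.
Row averages: Tunnel=113.75, Bypass=142.5, Inland=62.5, Coastal=86.25, Loop=25, Bridge=110, Highway=13.75
Highest average = 142.5 → Bypass.

minimax regret → Tunnel; laplace → Bypass (disagree)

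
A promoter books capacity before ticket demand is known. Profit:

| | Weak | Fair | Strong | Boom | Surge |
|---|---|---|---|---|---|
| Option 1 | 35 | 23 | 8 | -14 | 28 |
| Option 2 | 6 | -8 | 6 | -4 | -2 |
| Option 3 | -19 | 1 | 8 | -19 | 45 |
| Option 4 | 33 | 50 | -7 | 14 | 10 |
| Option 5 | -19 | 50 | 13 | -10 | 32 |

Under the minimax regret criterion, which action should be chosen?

Column bests: Weak=35, Fair=50, Strong=13, Boom=14, Surge=45.
Option 1 regrets: 0, 27, 5, 28, 17 → max 28
Option 2 regrets: 29, 58, 7, 18, 47 → max 58
Option 3 regrets: 54, 49, 5, 33, 0 → max 54
Option 4 regrets: 2, 0, 20, 0, 35 → max 35
Option 5 regrets: 54, 0, 0, 24, 13 → max 54
Smallest max regret = 28 → Option 1.

Option 1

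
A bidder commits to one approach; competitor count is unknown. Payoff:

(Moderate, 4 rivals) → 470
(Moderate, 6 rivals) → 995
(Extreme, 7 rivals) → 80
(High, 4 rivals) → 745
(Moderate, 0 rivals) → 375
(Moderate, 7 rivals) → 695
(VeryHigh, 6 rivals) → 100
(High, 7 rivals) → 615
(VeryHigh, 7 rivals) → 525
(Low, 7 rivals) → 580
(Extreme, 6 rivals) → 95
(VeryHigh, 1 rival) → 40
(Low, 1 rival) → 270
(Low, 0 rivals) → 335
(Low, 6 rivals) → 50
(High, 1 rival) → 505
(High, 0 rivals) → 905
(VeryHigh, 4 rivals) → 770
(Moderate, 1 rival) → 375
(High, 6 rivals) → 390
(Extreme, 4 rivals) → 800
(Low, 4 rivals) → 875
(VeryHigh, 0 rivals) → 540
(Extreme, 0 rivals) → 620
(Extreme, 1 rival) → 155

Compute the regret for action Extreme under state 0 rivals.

285

Best payoff under 0 rivals is 905.
Regret = 905 − 620 = 285.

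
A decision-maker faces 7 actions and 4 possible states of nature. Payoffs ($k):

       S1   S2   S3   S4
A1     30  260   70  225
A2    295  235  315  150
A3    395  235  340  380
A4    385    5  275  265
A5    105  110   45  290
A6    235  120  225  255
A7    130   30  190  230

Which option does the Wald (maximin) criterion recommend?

Row minima: A1=30, A2=150, A3=235, A4=5, A5=45, A6=120, A7=30
Best worst-case = 235 → A3.

A3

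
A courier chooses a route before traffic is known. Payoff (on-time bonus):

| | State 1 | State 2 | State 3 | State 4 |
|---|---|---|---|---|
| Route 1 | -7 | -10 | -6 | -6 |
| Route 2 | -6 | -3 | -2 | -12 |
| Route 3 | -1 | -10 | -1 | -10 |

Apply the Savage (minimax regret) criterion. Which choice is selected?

Route 2

Column bests: State 1=-1, State 2=-3, State 3=-1, State 4=-6.
Route 1 regrets: 6, 7, 5, 0 → max 7
Route 2 regrets: 5, 0, 1, 6 → max 6
Route 3 regrets: 0, 7, 0, 4 → max 7
Smallest max regret = 6 → Route 2.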